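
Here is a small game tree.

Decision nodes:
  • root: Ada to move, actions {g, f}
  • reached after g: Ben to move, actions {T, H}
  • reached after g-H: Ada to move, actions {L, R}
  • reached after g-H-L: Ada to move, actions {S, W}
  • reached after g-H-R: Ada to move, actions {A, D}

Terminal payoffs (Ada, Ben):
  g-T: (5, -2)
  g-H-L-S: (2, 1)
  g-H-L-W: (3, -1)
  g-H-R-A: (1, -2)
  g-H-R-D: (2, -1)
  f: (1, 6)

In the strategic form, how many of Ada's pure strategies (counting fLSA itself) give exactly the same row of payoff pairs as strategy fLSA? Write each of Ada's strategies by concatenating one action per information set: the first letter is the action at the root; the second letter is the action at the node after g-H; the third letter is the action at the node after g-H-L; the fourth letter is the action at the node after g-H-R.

8

Row for fLSA (columns T, H): (1,6) (1,6).
Under fLSA, Ada's choice at the node after g-H and at the node after g-H-L and at the node after g-H-R can never be reached regardless of what Ben does, so varying those choices leaves every outcome unchanged.
Holding the reachable choices fixed and varying the unreachable ones freely already gives 2 × 2 × 2 = 8 equivalent strategies.
No other strategy reproduces this row, so those 8 are the full class: fLSA, fLSD, fLWA, fLWD, fRSA, fRSD, fRWA, fRWD.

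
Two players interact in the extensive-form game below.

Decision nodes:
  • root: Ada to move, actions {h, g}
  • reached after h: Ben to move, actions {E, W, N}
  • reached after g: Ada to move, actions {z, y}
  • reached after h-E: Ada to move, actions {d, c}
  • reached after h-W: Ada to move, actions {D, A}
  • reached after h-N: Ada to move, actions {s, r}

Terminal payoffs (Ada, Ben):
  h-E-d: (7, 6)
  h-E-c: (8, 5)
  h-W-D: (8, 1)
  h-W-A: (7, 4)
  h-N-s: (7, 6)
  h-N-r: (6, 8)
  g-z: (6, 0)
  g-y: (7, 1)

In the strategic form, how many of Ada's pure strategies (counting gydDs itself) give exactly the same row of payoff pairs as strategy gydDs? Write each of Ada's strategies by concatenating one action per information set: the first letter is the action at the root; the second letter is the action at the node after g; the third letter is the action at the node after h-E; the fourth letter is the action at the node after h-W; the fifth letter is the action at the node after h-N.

Row for gydDs (columns E, W, N): (7,1) (7,1) (7,1).
Under gydDs, Ada's choice at the node after h-E and at the node after h-W and at the node after h-N can never be reached regardless of what Ben does, so varying those choices leaves every outcome unchanged.
Holding the reachable choices fixed and varying the unreachable ones freely already gives 2 × 2 × 2 = 8 equivalent strategies.
No other strategy reproduces this row, so those 8 are the full class: gydDs, gydDr, gydAs, gydAr, gycDs, gycDr, gycAs, gycAr.

8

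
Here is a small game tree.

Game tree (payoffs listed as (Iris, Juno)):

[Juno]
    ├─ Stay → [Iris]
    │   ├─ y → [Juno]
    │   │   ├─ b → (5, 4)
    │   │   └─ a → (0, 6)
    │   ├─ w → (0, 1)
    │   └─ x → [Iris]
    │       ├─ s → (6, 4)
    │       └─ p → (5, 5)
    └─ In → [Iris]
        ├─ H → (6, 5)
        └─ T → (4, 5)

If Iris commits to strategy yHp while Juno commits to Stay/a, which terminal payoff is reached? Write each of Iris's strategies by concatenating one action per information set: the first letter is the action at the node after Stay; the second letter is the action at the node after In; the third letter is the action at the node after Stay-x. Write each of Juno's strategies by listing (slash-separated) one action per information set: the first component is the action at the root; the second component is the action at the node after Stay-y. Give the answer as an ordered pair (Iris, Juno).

(0, 6)

Trace the play path from the root:
  Juno plays Stay
  Iris plays y at [Stay]
  Juno plays a at [Stay-y]
→ terminal payoff (0, 6).
(Iris's choice at the node after In is never reached on this path, so it doesn't affect the outcome.)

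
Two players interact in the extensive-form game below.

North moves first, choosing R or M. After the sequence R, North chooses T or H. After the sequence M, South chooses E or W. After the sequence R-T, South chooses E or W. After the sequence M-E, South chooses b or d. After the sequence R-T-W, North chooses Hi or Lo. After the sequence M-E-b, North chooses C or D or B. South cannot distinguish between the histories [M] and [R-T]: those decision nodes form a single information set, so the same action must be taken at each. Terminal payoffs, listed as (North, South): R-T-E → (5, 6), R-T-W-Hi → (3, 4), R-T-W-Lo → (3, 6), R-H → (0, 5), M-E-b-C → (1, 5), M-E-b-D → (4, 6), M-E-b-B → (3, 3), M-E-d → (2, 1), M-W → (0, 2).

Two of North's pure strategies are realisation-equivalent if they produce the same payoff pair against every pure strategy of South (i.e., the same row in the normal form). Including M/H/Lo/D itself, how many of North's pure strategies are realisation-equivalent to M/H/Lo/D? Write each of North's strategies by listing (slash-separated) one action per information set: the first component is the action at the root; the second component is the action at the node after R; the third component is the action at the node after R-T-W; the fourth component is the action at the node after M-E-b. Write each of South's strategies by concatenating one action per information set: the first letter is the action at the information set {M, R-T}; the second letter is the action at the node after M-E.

Row for M/H/Lo/D (columns Eb, Ed, Wb, Wd): (4,6) (2,1) (0,2) (0,2).
Under M/H/Lo/D, North's choice at the node after R and at the node after R-T-W can never be reached regardless of what South does, so varying those choices leaves every outcome unchanged.
Holding the reachable choices fixed and varying the unreachable ones freely already gives 2 × 2 = 4 equivalent strategies.
No other strategy reproduces this row, so those 4 are the full class: M/T/Hi/D, M/T/Lo/D, M/H/Hi/D, M/H/Lo/D.

4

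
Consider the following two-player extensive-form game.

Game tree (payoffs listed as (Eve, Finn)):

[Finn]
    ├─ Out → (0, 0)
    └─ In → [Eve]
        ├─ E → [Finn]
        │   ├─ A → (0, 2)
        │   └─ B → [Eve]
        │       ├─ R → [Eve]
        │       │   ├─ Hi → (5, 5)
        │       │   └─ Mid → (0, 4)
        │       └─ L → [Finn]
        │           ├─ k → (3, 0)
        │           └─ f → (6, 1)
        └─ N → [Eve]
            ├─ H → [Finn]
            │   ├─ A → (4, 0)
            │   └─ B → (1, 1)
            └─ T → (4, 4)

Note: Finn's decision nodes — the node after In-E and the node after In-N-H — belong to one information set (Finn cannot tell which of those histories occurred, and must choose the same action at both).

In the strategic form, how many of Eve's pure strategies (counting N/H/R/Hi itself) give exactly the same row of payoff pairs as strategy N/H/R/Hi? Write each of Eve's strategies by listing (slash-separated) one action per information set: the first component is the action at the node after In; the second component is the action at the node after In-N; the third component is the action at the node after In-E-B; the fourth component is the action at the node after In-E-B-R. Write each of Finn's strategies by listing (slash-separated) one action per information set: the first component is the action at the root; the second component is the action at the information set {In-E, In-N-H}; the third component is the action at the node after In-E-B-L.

4

Row for N/H/R/Hi (columns Out/A/k, Out/A/f, Out/B/k, Out/B/f, In/A/k, In/A/f, In/B/k, In/B/f): (0,0) (0,0) (0,0) (0,0) (4,0) (4,0) (1,1) (1,1).
Under N/H/R/Hi, Eve's choice at the node after In-E-B and at the node after In-E-B-R can never be reached regardless of what Finn does, so varying those choices leaves every outcome unchanged.
Holding the reachable choices fixed and varying the unreachable ones freely already gives 2 × 2 = 4 equivalent strategies.
No other strategy reproduces this row, so those 4 are the full class: N/H/R/Hi, N/H/R/Mid, N/H/L/Hi, N/H/L/Mid.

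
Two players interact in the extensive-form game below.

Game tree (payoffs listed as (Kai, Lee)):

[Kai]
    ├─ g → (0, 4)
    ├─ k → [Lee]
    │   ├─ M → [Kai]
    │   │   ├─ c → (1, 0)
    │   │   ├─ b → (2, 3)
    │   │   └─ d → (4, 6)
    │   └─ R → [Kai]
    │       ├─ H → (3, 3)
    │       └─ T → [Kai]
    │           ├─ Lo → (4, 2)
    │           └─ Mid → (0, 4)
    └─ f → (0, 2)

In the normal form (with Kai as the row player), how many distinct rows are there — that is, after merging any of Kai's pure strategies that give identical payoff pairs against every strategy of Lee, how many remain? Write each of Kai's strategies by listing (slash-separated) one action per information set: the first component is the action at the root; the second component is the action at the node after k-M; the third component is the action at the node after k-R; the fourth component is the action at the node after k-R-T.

Kai has 36 pure strategies: g/c/H/Lo, g/c/H/Mid, g/c/T/Lo, g/c/T/Mid, g/b/H/Lo, g/b/H/Mid, g/b/T/Lo, g/b/T/Mid, g/d/H/Lo, g/d/H/Mid, g/d/T/Lo, g/d/T/Mid, k/c/H/Lo, k/c/H/Mid, k/c/T/Lo, k/c/T/Mid, k/b/H/Lo, k/b/H/Mid, k/b/T/Lo, k/b/T/Mid, k/d/H/Lo, k/d/H/Mid, k/d/T/Lo, k/d/T/Mid, f/c/H/Lo, f/c/H/Mid, f/c/T/Lo, f/c/T/Mid, f/b/H/Lo, f/b/H/Mid, f/b/T/Lo, f/b/T/Mid, f/d/H/Lo, f/d/H/Mid, f/d/T/Lo, f/d/T/Mid. Columns: M, R.
{g/c/H/Lo, g/c/H/Mid, g/c/T/Lo, g/c/T/Mid, g/b/H/Lo, g/b/H/Mid, g/b/T/Lo, g/b/T/Mid, g/d/H/Lo, g/d/H/Mid, g/d/T/Lo, g/d/T/Mid} → row (0,4) (0,4)
{k/c/H/Lo, k/c/H/Mid} → row (1,0) (3,3)
{k/c/T/Lo} → row (1,0) (4,2)
{k/c/T/Mid} → row (1,0) (0,4)
{k/b/H/Lo, k/b/H/Mid} → row (2,3) (3,3)
{k/b/T/Lo} → row (2,3) (4,2)
{k/b/T/Mid} → row (2,3) (0,4)
{k/d/H/Lo, k/d/H/Mid} → row (4,6) (3,3)
{k/d/T/Lo} → row (4,6) (4,2)
{k/d/T/Mid} → row (4,6) (0,4)
{f/c/H/Lo, f/c/H/Mid, f/c/T/Lo, f/c/T/Mid, f/b/H/Lo, f/b/H/Mid, f/b/T/Lo, f/b/T/Mid, f/d/H/Lo, f/d/H/Mid, f/d/T/Lo, f/d/T/Mid} → row (0,2) (0,2)
That's 11 distinct rows out of 36 strategies.

11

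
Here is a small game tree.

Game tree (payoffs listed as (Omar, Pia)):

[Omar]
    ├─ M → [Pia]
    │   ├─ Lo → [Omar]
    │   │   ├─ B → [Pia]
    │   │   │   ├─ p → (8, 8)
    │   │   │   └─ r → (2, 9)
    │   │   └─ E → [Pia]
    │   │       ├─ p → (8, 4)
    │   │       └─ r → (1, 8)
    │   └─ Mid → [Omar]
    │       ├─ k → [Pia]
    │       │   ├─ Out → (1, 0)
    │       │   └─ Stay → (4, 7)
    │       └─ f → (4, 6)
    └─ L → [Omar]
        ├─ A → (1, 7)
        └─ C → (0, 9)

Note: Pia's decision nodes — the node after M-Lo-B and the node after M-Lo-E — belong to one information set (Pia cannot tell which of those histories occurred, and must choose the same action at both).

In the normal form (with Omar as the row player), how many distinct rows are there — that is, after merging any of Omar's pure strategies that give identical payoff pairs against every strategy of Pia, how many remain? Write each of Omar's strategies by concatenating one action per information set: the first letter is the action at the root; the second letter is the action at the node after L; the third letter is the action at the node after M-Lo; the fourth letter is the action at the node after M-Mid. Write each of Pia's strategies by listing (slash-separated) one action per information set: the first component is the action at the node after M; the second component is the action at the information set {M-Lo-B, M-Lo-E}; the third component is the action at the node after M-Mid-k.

6

Omar has 16 pure strategies: MABk, MABf, MAEk, MAEf, MCBk, MCBf, MCEk, MCEf, LABk, LABf, LAEk, LAEf, LCBk, LCBf, LCEk, LCEf. Columns: Lo/p/Out, Lo/p/Stay, Lo/r/Out, Lo/r/Stay, Mid/p/Out, Mid/p/Stay, Mid/r/Out, Mid/r/Stay.
{MABk, MCBk} → row (8,8) (8,8) (2,9) (2,9) (1,0) (4,7) (1,0) (4,7)
{MABf, MCBf} → row (8,8) (8,8) (2,9) (2,9) (4,6) (4,6) (4,6) (4,6)
{MAEk, MCEk} → row (8,4) (8,4) (1,8) (1,8) (1,0) (4,7) (1,0) (4,7)
{MAEf, MCEf} → row (8,4) (8,4) (1,8) (1,8) (4,6) (4,6) (4,6) (4,6)
{LABk, LABf, LAEk, LAEf} → row (1,7) (1,7) (1,7) (1,7) (1,7) (1,7) (1,7) (1,7)
{LCBk, LCBf, LCEk, LCEf} → row (0,9) (0,9) (0,9) (0,9) (0,9) (0,9) (0,9) (0,9)
That's 6 distinct rows out of 16 strategies.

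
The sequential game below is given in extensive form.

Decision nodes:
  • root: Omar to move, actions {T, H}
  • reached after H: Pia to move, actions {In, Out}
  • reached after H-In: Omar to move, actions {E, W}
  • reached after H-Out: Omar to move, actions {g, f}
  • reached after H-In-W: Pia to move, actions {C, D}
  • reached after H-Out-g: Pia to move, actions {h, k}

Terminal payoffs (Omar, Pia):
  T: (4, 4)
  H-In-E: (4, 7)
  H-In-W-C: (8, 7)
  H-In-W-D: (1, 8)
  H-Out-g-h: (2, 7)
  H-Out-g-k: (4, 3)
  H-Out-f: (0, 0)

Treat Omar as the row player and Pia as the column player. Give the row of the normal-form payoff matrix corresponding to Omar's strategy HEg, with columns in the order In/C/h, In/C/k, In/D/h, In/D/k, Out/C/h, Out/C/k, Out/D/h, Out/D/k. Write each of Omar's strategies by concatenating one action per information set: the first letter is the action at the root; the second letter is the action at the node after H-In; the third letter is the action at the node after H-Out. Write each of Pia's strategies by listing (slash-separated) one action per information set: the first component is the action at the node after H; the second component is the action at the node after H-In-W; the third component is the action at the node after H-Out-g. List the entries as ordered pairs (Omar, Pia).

(4,7) (4,7) (4,7) (4,7) (2,7) (4,3) (2,7) (4,3)

vs In/C/h: Omar plays H → Pia plays In at [H] → Omar plays E at [H-In] → (4, 7)
vs In/C/k: Omar plays H → Pia plays In at [H] → Omar plays E at [H-In] → (4, 7)
vs In/D/h: Omar plays H → Pia plays In at [H] → Omar plays E at [H-In] → (4, 7)
vs In/D/k: Omar plays H → Pia plays In at [H] → Omar plays E at [H-In] → (4, 7)
vs Out/C/h: Omar plays H → Pia plays Out at [H] → Omar plays g at [H-Out] → Pia plays h at [H-Out-g] → (2, 7)
vs Out/C/k: Omar plays H → Pia plays Out at [H] → Omar plays g at [H-Out] → Pia plays k at [H-Out-g] → (4, 3)
vs Out/D/h: Omar plays H → Pia plays Out at [H] → Omar plays g at [H-Out] → Pia plays h at [H-Out-g] → (2, 7)
vs Out/D/k: Omar plays H → Pia plays Out at [H] → Omar plays g at [H-Out] → Pia plays k at [H-Out-g] → (4, 3)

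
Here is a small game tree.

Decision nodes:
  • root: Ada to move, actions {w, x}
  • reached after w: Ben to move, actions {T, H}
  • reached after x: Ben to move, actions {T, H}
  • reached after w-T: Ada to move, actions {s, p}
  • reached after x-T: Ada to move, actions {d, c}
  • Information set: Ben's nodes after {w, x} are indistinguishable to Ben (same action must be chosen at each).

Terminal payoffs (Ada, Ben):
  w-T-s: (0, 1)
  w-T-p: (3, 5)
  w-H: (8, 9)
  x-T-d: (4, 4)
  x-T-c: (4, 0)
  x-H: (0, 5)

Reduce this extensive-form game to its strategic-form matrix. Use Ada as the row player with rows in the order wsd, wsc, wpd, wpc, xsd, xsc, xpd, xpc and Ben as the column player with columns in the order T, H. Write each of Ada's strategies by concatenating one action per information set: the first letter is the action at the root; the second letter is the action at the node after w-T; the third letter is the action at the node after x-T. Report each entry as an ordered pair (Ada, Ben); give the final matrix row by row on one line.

            T        H
 wsd    (0,1)    (8,9)
 wsc    (0,1)    (8,9)
 wpd    (3,5)    (8,9)
 wpc    (3,5)    (8,9)
 xsd    (4,4)    (0,5)
 xsc    (4,0)    (0,5)
 xpd    (4,4)    (0,5)
 xpc    (4,0)    (0,5)

wsd: (0,1) (8,9) | wsc: (0,1) (8,9) | wpd: (3,5) (8,9) | wpc: (3,5) (8,9) | xsd: (4,4) (0,5) | xsc: (4,0) (0,5) | xpd: (4,4) (0,5) | xpc: (4,0) (0,5)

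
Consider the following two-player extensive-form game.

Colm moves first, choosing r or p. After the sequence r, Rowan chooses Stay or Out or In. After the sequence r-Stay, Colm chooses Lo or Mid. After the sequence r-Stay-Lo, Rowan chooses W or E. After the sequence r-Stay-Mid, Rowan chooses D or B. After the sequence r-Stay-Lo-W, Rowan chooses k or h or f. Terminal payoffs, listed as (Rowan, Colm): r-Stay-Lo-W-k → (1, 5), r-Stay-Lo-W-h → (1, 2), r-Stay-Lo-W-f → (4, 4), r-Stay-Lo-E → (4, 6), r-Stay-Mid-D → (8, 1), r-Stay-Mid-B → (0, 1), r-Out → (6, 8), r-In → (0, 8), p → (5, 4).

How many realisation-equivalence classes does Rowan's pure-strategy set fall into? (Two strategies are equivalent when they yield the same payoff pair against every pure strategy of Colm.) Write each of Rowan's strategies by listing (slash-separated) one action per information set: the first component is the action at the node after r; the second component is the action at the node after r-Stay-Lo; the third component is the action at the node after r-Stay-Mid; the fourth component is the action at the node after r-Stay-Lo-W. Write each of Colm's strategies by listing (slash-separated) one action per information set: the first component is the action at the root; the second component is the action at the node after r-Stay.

10

Rowan has 36 pure strategies: Stay/W/D/k, Stay/W/D/h, Stay/W/D/f, Stay/W/B/k, Stay/W/B/h, Stay/W/B/f, Stay/E/D/k, Stay/E/D/h, Stay/E/D/f, Stay/E/B/k, Stay/E/B/h, Stay/E/B/f, Out/W/D/k, Out/W/D/h, Out/W/D/f, Out/W/B/k, Out/W/B/h, Out/W/B/f, Out/E/D/k, Out/E/D/h, Out/E/D/f, Out/E/B/k, Out/E/B/h, Out/E/B/f, In/W/D/k, In/W/D/h, In/W/D/f, In/W/B/k, In/W/B/h, In/W/B/f, In/E/D/k, In/E/D/h, In/E/D/f, In/E/B/k, In/E/B/h, In/E/B/f. Columns: r/Lo, r/Mid, p/Lo, p/Mid.
{Stay/W/D/k} → row (1,5) (8,1) (5,4) (5,4)
{Stay/W/D/h} → row (1,2) (8,1) (5,4) (5,4)
{Stay/W/D/f} → row (4,4) (8,1) (5,4) (5,4)
{Stay/W/B/k} → row (1,5) (0,1) (5,4) (5,4)
{Stay/W/B/h} → row (1,2) (0,1) (5,4) (5,4)
{Stay/W/B/f} → row (4,4) (0,1) (5,4) (5,4)
{Stay/E/D/k, Stay/E/D/h, Stay/E/D/f} → row (4,6) (8,1) (5,4) (5,4)
{Stay/E/B/k, Stay/E/B/h, Stay/E/B/f} → row (4,6) (0,1) (5,4) (5,4)
{Out/W/D/k, Out/W/D/h, Out/W/D/f, Out/W/B/k, Out/W/B/h, Out/W/B/f, Out/E/D/k, Out/E/D/h, Out/E/D/f, Out/E/B/k, Out/E/B/h, Out/E/B/f} → row (6,8) (6,8) (5,4) (5,4)
{In/W/D/k, In/W/D/h, In/W/D/f, In/W/B/k, In/W/B/h, In/W/B/f, In/E/D/k, In/E/D/h, In/E/D/f, In/E/B/k, In/E/B/h, In/E/B/f} → row (0,8) (0,8) (5,4) (5,4)
That's 10 distinct rows out of 36 strategies.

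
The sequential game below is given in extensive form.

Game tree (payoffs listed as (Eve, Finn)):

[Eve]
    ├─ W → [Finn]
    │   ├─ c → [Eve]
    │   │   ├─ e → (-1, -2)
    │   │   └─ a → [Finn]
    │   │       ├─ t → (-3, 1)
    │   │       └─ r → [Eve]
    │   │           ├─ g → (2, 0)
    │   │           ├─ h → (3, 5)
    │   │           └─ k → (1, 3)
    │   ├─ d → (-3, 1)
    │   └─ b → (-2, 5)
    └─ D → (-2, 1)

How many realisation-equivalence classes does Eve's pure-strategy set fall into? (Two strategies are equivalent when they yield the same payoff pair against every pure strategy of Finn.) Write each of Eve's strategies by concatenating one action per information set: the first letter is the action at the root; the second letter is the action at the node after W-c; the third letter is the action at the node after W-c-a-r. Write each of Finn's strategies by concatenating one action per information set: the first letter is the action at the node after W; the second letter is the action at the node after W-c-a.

Eve has 12 pure strategies: Weg, Weh, Wek, Wag, Wah, Wak, Deg, Deh, Dek, Dag, Dah, Dak. Columns: ct, cr, dt, dr, bt, br.
{Weg, Weh, Wek} → row (-1,-2) (-1,-2) (-3,1) (-3,1) (-2,5) (-2,5)
{Wag} → row (-3,1) (2,0) (-3,1) (-3,1) (-2,5) (-2,5)
{Wah} → row (-3,1) (3,5) (-3,1) (-3,1) (-2,5) (-2,5)
{Wak} → row (-3,1) (1,3) (-3,1) (-3,1) (-2,5) (-2,5)
{Deg, Deh, Dek, Dag, Dah, Dak} → row (-2,1) (-2,1) (-2,1) (-2,1) (-2,1) (-2,1)
That's 5 distinct rows out of 12 strategies.

5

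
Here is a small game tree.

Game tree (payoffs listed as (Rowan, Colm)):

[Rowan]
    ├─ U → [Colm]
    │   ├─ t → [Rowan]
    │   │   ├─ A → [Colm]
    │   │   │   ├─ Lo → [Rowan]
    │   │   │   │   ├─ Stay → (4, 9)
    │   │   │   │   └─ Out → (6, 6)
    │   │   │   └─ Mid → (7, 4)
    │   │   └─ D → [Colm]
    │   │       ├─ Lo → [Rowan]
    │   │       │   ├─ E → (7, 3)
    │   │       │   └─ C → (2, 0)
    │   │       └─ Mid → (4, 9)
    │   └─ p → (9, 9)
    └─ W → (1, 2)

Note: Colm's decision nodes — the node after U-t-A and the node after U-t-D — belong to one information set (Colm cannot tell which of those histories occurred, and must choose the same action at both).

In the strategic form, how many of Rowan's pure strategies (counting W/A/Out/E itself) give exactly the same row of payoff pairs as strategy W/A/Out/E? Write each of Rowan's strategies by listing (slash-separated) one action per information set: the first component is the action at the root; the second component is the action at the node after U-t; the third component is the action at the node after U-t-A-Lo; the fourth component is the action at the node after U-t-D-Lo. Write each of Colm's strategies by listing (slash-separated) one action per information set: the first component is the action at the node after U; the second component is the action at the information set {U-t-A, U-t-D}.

Row for W/A/Out/E (columns t/Lo, t/Mid, p/Lo, p/Mid): (1,2) (1,2) (1,2) (1,2).
Under W/A/Out/E, Rowan's choice at the node after U-t and at the node after U-t-A-Lo and at the node after U-t-D-Lo can never be reached regardless of what Colm does, so varying those choices leaves every outcome unchanged.
Holding the reachable choices fixed and varying the unreachable ones freely already gives 2 × 2 × 2 = 8 equivalent strategies.
No other strategy reproduces this row, so those 8 are the full class: W/A/Stay/E, W/A/Stay/C, W/A/Out/E, W/A/Out/C, W/D/Stay/E, W/D/Stay/C, W/D/Out/E, W/D/Out/C.

8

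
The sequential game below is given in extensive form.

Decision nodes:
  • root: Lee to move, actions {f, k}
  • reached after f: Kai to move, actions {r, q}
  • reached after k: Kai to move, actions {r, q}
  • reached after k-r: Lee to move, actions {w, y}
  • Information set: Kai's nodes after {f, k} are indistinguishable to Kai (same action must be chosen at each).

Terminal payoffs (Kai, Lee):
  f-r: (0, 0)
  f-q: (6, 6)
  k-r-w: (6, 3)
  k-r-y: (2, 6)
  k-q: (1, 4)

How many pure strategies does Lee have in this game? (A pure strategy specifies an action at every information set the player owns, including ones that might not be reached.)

Lee owns the root with actions {f, k} — two choices.
Lee owns the node after k-r with actions {w, y} — two choices.
A pure strategy fixes one action at each information set independently, so the count is the product 2 × 2 = 4.
(For reference, Kai has 2 pure strategies, giving a 4×2 normal-form matrix.)

4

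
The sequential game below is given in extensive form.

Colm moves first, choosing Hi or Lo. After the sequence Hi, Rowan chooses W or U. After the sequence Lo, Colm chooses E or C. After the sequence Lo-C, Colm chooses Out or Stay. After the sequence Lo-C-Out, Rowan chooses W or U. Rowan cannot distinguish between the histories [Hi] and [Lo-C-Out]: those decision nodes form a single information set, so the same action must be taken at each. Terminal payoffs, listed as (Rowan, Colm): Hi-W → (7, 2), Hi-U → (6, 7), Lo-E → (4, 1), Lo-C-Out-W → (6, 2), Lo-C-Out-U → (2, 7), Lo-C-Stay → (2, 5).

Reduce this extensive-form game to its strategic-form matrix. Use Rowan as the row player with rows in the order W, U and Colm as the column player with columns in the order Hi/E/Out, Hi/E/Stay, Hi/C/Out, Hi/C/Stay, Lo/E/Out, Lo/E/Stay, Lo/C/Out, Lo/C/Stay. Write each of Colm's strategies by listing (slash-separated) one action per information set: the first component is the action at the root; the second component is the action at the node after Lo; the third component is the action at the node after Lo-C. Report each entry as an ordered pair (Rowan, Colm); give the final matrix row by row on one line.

W: (7,2) (7,2) (7,2) (7,2) (4,1) (4,1) (6,2) (2,5) | U: (6,7) (6,7) (6,7) (6,7) (4,1) (4,1) (2,7) (2,5)

Row W: Hi/E/Out→(7,2), Hi/E/Stay→(7,2), Hi/C/Out→(7,2), Hi/C/Stay→(7,2), Lo/E/Out→(4,1), Lo/E/Stay→(4,1), Lo/C/Out→(6,2), Lo/C/Stay→(2,5)
Row U: Hi/E/Out→(6,7), Hi/E/Stay→(6,7), Hi/C/Out→(6,7), Hi/C/Stay→(6,7), Lo/E/Out→(4,1), Lo/E/Stay→(4,1), Lo/C/Out→(2,7), Lo/C/Stay→(2,5)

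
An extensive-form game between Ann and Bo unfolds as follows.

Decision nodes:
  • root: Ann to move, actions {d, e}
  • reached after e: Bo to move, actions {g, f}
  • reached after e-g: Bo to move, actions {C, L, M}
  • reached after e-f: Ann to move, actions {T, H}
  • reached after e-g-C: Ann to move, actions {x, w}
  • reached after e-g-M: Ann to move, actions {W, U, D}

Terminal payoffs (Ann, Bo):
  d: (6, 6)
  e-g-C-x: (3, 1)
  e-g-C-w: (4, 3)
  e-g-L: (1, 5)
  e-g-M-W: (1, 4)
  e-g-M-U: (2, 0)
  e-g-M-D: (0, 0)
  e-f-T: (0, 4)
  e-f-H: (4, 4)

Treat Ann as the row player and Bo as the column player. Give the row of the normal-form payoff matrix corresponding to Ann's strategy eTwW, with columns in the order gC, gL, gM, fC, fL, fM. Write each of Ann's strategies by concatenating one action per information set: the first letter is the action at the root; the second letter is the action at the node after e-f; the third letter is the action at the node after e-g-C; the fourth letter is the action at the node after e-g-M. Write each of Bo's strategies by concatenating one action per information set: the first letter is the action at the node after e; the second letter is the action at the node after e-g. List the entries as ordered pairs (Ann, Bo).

(4,3) (1,5) (1,4) (0,4) (0,4) (0,4)

vs gC: Ann plays e → Bo plays g at [e] → Bo plays C at [e-g] → Ann plays w at [e-g-C] → (4, 3)
vs gL: Ann plays e → Bo plays g at [e] → Bo plays L at [e-g] → (1, 5)
vs gM: Ann plays e → Bo plays g at [e] → Bo plays M at [e-g] → Ann plays W at [e-g-M] → (1, 4)
vs fC: Ann plays e → Bo plays f at [e] → Ann plays T at [e-f] → (0, 4)
vs fL: Ann plays e → Bo plays f at [e] → Ann plays T at [e-f] → (0, 4)
vs fM: Ann plays e → Bo plays f at [e] → Ann plays T at [e-f] → (0, 4)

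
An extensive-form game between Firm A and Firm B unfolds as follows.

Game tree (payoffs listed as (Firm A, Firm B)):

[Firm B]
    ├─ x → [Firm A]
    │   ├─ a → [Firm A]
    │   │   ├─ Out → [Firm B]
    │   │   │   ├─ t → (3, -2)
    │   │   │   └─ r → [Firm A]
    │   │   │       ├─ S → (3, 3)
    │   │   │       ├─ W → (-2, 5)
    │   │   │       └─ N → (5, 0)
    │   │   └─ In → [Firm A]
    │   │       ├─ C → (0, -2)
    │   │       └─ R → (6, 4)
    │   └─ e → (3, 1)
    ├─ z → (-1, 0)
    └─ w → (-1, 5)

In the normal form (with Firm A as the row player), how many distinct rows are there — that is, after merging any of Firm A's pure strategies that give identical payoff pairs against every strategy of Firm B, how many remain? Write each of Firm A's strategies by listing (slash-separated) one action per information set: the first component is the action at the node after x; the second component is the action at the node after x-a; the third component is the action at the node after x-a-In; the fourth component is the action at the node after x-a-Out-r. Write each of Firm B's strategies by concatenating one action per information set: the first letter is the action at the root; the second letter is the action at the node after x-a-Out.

6

Firm A has 24 pure strategies: a/Out/C/S, a/Out/C/W, a/Out/C/N, a/Out/R/S, a/Out/R/W, a/Out/R/N, a/In/C/S, a/In/C/W, a/In/C/N, a/In/R/S, a/In/R/W, a/In/R/N, e/Out/C/S, e/Out/C/W, e/Out/C/N, e/Out/R/S, e/Out/R/W, e/Out/R/N, e/In/C/S, e/In/C/W, e/In/C/N, e/In/R/S, e/In/R/W, e/In/R/N. Columns: xt, xr, zt, zr, wt, wr.
{a/Out/C/S, a/Out/R/S} → row (3,-2) (3,3) (-1,0) (-1,0) (-1,5) (-1,5)
{a/Out/C/W, a/Out/R/W} → row (3,-2) (-2,5) (-1,0) (-1,0) (-1,5) (-1,5)
{a/Out/C/N, a/Out/R/N} → row (3,-2) (5,0) (-1,0) (-1,0) (-1,5) (-1,5)
{a/In/C/S, a/In/C/W, a/In/C/N} → row (0,-2) (0,-2) (-1,0) (-1,0) (-1,5) (-1,5)
{a/In/R/S, a/In/R/W, a/In/R/N} → row (6,4) (6,4) (-1,0) (-1,0) (-1,5) (-1,5)
{e/Out/C/S, e/Out/C/W, e/Out/C/N, e/Out/R/S, e/Out/R/W, e/Out/R/N, e/In/C/S, e/In/C/W, e/In/C/N, e/In/R/S, e/In/R/W, e/In/R/N} → row (3,1) (3,1) (-1,0) (-1,0) (-1,5) (-1,5)
That's 6 distinct rows out of 24 strategies.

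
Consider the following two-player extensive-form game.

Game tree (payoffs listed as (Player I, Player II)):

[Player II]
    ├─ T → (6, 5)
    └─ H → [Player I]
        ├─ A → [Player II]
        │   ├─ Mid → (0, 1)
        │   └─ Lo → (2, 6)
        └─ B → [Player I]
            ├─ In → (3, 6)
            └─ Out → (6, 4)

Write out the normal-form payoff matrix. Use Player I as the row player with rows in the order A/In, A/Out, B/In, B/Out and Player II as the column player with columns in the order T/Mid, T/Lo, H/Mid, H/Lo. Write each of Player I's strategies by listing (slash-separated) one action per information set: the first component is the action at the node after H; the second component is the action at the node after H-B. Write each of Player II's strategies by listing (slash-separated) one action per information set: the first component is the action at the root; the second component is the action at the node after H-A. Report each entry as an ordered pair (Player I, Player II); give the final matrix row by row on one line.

A/In: (6,5) (6,5) (0,1) (2,6) | A/Out: (6,5) (6,5) (0,1) (2,6) | B/In: (6,5) (6,5) (3,6) (3,6) | B/Out: (6,5) (6,5) (6,4) (6,4)

         T/Mid     T/Lo    H/Mid     H/Lo
 A/In    (6,5)    (6,5)    (0,1)    (2,6)
A/Out    (6,5)    (6,5)    (0,1)    (2,6)
 B/In    (6,5)    (6,5)    (3,6)    (3,6)
B/Out    (6,5)    (6,5)    (6,4)    (6,4)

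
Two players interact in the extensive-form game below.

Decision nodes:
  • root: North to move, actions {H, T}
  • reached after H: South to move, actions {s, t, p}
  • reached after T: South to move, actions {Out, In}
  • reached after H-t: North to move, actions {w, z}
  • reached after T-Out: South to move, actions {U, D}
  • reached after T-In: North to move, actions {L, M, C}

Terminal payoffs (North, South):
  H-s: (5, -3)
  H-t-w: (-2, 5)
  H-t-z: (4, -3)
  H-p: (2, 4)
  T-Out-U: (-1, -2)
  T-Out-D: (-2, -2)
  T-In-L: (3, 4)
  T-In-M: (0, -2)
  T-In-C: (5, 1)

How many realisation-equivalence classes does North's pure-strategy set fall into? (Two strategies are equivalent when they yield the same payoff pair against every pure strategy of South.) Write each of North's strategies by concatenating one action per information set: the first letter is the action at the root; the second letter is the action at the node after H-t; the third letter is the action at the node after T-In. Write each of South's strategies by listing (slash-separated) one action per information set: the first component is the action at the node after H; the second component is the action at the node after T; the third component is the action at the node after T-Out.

5

North has 12 pure strategies: HwL, HwM, HwC, HzL, HzM, HzC, TwL, TwM, TwC, TzL, TzM, TzC. Columns: s/Out/U, s/Out/D, s/In/U, s/In/D, t/Out/U, t/Out/D, t/In/U, t/In/D, p/Out/U, p/Out/D, p/In/U, p/In/D.
{HwL, HwM, HwC} → row (5,-3) (5,-3) (5,-3) (5,-3) (-2,5) (-2,5) (-2,5) (-2,5) (2,4) (2,4) (2,4) (2,4)
{HzL, HzM, HzC} → row (5,-3) (5,-3) (5,-3) (5,-3) (4,-3) (4,-3) (4,-3) (4,-3) (2,4) (2,4) (2,4) (2,4)
{TwL, TzL} → row (-1,-2) (-2,-2) (3,4) (3,4) (-1,-2) (-2,-2) (3,4) (3,4) (-1,-2) (-2,-2) (3,4) (3,4)
{TwM, TzM} → row (-1,-2) (-2,-2) (0,-2) (0,-2) (-1,-2) (-2,-2) (0,-2) (0,-2) (-1,-2) (-2,-2) (0,-2) (0,-2)
{TwC, TzC} → row (-1,-2) (-2,-2) (5,1) (5,1) (-1,-2) (-2,-2) (5,1) (5,1) (-1,-2) (-2,-2) (5,1) (5,1)
That's 5 distinct rows out of 12 strategies.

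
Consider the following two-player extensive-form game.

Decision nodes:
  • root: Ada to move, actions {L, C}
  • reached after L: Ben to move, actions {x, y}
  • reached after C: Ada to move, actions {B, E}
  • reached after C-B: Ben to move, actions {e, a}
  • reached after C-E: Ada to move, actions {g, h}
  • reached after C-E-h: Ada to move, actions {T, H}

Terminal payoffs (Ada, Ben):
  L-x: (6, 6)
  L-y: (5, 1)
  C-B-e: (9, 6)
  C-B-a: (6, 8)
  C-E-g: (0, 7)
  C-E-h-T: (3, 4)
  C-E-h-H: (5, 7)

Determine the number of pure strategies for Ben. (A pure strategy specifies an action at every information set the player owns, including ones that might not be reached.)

4

Ben owns the node after L with actions {x, y} — two choices.
Ben owns the node after C-B with actions {e, a} — two choices.
A pure strategy fixes one action at each information set independently, so the count is the product 2 × 2 = 4.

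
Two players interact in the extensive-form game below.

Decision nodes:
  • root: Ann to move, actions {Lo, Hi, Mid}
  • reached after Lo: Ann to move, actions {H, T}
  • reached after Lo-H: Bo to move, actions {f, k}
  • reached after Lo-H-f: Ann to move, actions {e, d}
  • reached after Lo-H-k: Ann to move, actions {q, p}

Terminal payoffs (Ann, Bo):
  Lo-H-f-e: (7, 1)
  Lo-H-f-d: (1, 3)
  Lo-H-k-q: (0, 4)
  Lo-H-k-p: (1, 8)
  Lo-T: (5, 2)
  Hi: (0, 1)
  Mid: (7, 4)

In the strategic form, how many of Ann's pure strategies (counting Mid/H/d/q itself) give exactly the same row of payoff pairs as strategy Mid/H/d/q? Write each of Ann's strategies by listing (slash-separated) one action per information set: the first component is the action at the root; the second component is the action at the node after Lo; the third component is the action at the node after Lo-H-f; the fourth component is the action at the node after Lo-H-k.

8

Row for Mid/H/d/q (columns f, k): (7,4) (7,4).
Under Mid/H/d/q, Ann's choice at the node after Lo and at the node after Lo-H-f and at the node after Lo-H-k can never be reached regardless of what Bo does, so varying those choices leaves every outcome unchanged.
Holding the reachable choices fixed and varying the unreachable ones freely already gives 2 × 2 × 2 = 8 equivalent strategies.
No other strategy reproduces this row, so those 8 are the full class: Mid/H/e/q, Mid/H/e/p, Mid/H/d/q, Mid/H/d/p, Mid/T/e/q, Mid/T/e/p, Mid/T/d/q, Mid/T/d/p.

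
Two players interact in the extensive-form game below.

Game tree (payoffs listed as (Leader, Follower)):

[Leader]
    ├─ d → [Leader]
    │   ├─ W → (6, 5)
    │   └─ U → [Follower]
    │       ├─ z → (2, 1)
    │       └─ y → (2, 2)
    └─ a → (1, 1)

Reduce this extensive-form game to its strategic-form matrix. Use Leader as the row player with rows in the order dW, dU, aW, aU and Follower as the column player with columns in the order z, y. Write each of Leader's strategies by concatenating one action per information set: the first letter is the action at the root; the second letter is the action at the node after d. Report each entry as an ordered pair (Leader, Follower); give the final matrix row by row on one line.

dW: (6,5) (6,5) | dU: (2,1) (2,2) | aW: (1,1) (1,1) | aU: (1,1) (1,1)

            z        y
  dW    (6,5)    (6,5)
  dU    (2,1)    (2,2)
  aW    (1,1)    (1,1)
  aU    (1,1)    (1,1)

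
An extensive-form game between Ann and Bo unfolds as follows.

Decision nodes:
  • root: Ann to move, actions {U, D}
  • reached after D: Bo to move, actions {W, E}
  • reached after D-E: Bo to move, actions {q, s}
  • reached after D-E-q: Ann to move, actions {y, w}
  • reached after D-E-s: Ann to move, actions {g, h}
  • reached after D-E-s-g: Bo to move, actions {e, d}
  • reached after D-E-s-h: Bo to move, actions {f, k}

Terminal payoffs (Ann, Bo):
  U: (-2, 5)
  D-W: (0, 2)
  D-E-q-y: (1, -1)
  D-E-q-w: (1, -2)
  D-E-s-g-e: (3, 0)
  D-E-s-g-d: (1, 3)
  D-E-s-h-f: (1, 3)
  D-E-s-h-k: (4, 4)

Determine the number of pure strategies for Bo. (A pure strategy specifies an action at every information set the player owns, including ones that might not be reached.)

Bo owns the node after D with actions {W, E} — two choices.
Bo owns the node after D-E with actions {q, s} — two choices.
Bo owns the node after D-E-s-g with actions {e, d} — two choices.
Bo owns the node after D-E-s-h with actions {f, k} — two choices.
A pure strategy fixes one action at each information set independently, so the count is the product 2 × 2 × 2 × 2 = 16.
(For reference, Ann has 8 pure strategies, giving a 16×8 normal-form matrix.)

16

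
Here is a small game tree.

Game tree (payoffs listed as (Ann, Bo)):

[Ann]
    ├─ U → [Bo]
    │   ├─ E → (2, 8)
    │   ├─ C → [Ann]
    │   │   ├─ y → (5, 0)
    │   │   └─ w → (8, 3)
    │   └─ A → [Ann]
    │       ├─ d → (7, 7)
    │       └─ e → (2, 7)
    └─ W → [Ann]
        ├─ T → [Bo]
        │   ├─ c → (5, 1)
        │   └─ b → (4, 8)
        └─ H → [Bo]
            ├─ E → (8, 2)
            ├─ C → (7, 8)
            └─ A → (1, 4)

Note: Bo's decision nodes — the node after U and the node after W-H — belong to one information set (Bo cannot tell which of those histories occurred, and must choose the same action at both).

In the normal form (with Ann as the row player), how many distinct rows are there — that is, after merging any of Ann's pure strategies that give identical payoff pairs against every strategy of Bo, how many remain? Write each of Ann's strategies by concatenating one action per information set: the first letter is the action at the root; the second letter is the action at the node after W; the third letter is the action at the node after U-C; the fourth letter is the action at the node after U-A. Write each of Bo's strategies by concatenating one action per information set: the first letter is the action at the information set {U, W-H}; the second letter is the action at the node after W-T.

Ann has 16 pure strategies: UTyd, UTye, UTwd, UTwe, UHyd, UHye, UHwd, UHwe, WTyd, WTye, WTwd, WTwe, WHyd, WHye, WHwd, WHwe. Columns: Ec, Eb, Cc, Cb, Ac, Ab.
{UTyd, UHyd} → row (2,8) (2,8) (5,0) (5,0) (7,7) (7,7)
{UTye, UHye} → row (2,8) (2,8) (5,0) (5,0) (2,7) (2,7)
{UTwd, UHwd} → row (2,8) (2,8) (8,3) (8,3) (7,7) (7,7)
{UTwe, UHwe} → row (2,8) (2,8) (8,3) (8,3) (2,7) (2,7)
{WTyd, WTye, WTwd, WTwe} → row (5,1) (4,8) (5,1) (4,8) (5,1) (4,8)
{WHyd, WHye, WHwd, WHwe} → row (8,2) (8,2) (7,8) (7,8) (1,4) (1,4)
That's 6 distinct rows out of 16 strategies.

6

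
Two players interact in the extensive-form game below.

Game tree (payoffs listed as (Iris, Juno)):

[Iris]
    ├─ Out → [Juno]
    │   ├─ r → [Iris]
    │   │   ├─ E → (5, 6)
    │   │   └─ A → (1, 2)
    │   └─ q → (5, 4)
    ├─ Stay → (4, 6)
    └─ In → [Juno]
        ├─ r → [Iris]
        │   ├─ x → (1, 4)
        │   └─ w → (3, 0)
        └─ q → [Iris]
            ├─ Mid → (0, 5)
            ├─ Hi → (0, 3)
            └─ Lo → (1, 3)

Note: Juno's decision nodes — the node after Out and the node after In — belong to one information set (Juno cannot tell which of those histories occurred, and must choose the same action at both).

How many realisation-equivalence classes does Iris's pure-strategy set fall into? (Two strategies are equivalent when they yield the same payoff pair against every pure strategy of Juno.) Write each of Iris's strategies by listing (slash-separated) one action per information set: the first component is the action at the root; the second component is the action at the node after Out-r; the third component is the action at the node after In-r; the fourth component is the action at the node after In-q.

Iris has 36 pure strategies: Out/E/x/Mid, Out/E/x/Hi, Out/E/x/Lo, Out/E/w/Mid, Out/E/w/Hi, Out/E/w/Lo, Out/A/x/Mid, Out/A/x/Hi, Out/A/x/Lo, Out/A/w/Mid, Out/A/w/Hi, Out/A/w/Lo, Stay/E/x/Mid, Stay/E/x/Hi, Stay/E/x/Lo, Stay/E/w/Mid, Stay/E/w/Hi, Stay/E/w/Lo, Stay/A/x/Mid, Stay/A/x/Hi, Stay/A/x/Lo, Stay/A/w/Mid, Stay/A/w/Hi, Stay/A/w/Lo, In/E/x/Mid, In/E/x/Hi, In/E/x/Lo, In/E/w/Mid, In/E/w/Hi, In/E/w/Lo, In/A/x/Mid, In/A/x/Hi, In/A/x/Lo, In/A/w/Mid, In/A/w/Hi, In/A/w/Lo. Columns: r, q.
{Out/E/x/Mid, Out/E/x/Hi, Out/E/x/Lo, Out/E/w/Mid, Out/E/w/Hi, Out/E/w/Lo} → row (5,6) (5,4)
{Out/A/x/Mid, Out/A/x/Hi, Out/A/x/Lo, Out/A/w/Mid, Out/A/w/Hi, Out/A/w/Lo} → row (1,2) (5,4)
{Stay/E/x/Mid, Stay/E/x/Hi, Stay/E/x/Lo, Stay/E/w/Mid, Stay/E/w/Hi, Stay/E/w/Lo, Stay/A/x/Mid, Stay/A/x/Hi, Stay/A/x/Lo, Stay/A/w/Mid, Stay/A/w/Hi, Stay/A/w/Lo} → row (4,6) (4,6)
{In/E/x/Mid, In/A/x/Mid} → row (1,4) (0,5)
{In/E/x/Hi, In/A/x/Hi} → row (1,4) (0,3)
{In/E/x/Lo, In/A/x/Lo} → row (1,4) (1,3)
{In/E/w/Mid, In/A/w/Mid} → row (3,0) (0,5)
{In/E/w/Hi, In/A/w/Hi} → row (3,0) (0,3)
{In/E/w/Lo, In/A/w/Lo} → row (3,0) (1,3)
That's 9 distinct rows out of 36 strategies.

9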